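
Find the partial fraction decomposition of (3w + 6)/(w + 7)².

(3w + 6) = A(w + 7) + B. At w = -7: B = 3·(-7) + 6 = -15. Coeff of w: A = 3
Result: 3/(w + 7) - 15/(w + 7)²


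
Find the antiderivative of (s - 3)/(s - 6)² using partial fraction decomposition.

Decompose: α = 1, β = 1·6 - 3 = 3, so (s - 3)/(s - 6)² = 1/(s - 6) + 3/(s - 6)². Integrate: ∫ α/(s - 6) ds = ln|(s - 6)|; ∫ β/(s - 6)² ds = -3/(s - 6). Sum: ln|(s - 6)| - 3/(s - 6) + C


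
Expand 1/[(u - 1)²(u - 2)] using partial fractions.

Cover-up at u=2: C = 1/(2 - 1)² = 1. Cover-up at u=1: B = 1/(1 - 2) = -1. Comparing u² coeff: A = -C = -1
Result: -1/(u - 1) - 1/(u - 1)² + 1/(u - 2)


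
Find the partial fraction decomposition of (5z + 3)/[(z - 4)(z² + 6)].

At z=4: P = (5·4 + 3)/(4² + 6) = 23/22. Q = -P = -23/22, R = 5 - 4·P = 9/11
Result: (23/22)/(z - 4) - ((23/22)z - 9/11)/(z² + 6)


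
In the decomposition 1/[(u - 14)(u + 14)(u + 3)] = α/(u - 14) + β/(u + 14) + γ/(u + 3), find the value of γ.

Cover-up at u = -3: γ = 1/[(-3 - 14)(-3 + 14)] = 1/[(-17)(11)] = -1/187


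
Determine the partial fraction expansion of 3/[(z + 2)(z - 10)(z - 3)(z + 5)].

Using Heaviside cover-up: (1/60)/(z + 2) + (1/420)/(z - 10) - (3/280)/(z - 3) - (1/120)/(z + 5)


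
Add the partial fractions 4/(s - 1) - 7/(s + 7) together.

Common denominator (s - 1)(s + 7). Numerator: 4(s + 7) - 7(s - 1) = (4s + 28) - (7s - 7) = -3s + 35
Result: (-3s + 35)/[(s - 1)(s + 7)]


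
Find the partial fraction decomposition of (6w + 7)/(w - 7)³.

(6w + 7) = A(w - 7)² + B(w - 7) + C. At w = 7: C = 6·7 + 7 = 49. Coefficients: A = 0, B = 6
Result: 6/(w - 7)² + 49/(w - 7)³


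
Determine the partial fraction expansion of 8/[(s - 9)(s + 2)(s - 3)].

Using cover-up method: P = 4/33, Q = 8/55, R = -4/15
Result: (4/33)/(s - 9) + (8/55)/(s + 2) - (4/15)/(s - 3)


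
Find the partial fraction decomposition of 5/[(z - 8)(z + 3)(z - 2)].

Using cover-up method: α = 5/66, β = 1/11, γ = -1/6
Result: (5/66)/(z - 8) + (1/11)/(z + 3) - (1/6)/(z - 2)


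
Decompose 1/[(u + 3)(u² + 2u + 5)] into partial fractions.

Cover-up at u = -3: P = 1/((-3)² + 2·(-3) + 5) = 1/8. Then Q = -P = -1/8, R = -P·(2 - 3) = 1/8
Result: (1/8)/(u + 3) - ((1/8)u - 1/8)/(u² + 2u + 5)


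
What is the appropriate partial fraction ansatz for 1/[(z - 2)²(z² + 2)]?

Repeated linear + quadratic: α/(z - 2) + β/(z - 2)² + (γz + δ)/(z² + 2)


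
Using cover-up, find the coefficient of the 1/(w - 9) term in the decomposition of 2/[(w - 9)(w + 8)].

Cover (w - 9), set w=9: 2/((w + 8) at w=9) = 2/(17) = 2/17


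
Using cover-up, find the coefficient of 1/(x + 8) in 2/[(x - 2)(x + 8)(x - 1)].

Cover (x + 8), set x=-8: 2/[(-8 - 2)(-8 - 1)] = 1/45


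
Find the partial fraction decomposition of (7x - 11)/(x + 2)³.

(7x - 11) = α(x + 2)² + β(x + 2) + γ. At x = -2: γ = 7·(-2) - 11 = -25. Coefficients: α = 0, β = 7
Result: 7/(x + 2)² - 25/(x + 2)³


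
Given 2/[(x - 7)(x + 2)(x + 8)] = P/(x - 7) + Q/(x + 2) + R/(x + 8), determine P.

Cover-up at x = 7: P = 2/[(7 + 2)(7 + 8)] = 2/[(9)(15)] = 2/135


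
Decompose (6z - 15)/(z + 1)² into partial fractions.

(6z - 15) = P(z + 1) + Q. At z = -1: Q = 6·(-1) - 15 = -21. Coeff of z: P = 6
Result: 6/(z + 1) - 21/(z + 1)²


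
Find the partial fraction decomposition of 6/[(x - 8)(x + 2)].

6/(x - 8)(x + 2) = A/(x - 8) + B/(x + 2). A = 6/(8 + 2) = 3/5, B = 6/(-2 - 8) = -3/5
Result: (3/5)/(x - 8) - (3/5)/(x + 2)


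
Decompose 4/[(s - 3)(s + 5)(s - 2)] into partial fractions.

Using cover-up method: α = 1/2, β = 1/14, γ = -4/7
Result: (1/2)/(s - 3) + (1/14)/(s + 5) - (4/7)/(s - 2)


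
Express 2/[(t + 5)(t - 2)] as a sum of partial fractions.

2/(t + 5)(t - 2) = A/(t + 5) + B/(t - 2). A = 2/(-5 - 2) = -2/7, B = 2/(2 + 5) = 2/7
Result: (-2/7)/(t + 5) + (2/7)/(t - 2)


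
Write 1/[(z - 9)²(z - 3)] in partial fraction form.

Cover-up at z=3: γ = 1/(3 - 9)² = 1/36. Cover-up at z=9: β = 1/(9 - 3) = 1/6. Comparing z² coeff: α = -γ = -1/36
Result: (-1/36)/(z - 9) + (1/6)/(z - 9)² + (1/36)/(z - 3)


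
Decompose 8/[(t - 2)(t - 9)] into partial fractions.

8/(t - 2)(t - 9) = A/(t - 2) + B/(t - 9). A = 8/(2 - 9) = -8/7, B = 8/(9 - 2) = 8/7
Result: (-8/7)/(t - 2) + (8/7)/(t - 9)


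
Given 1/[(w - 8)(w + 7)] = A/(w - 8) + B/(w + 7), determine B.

Cover-up at w = -7: B = 1/(-7 - 8) = -1/15


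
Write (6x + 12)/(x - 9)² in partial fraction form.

(6x + 12) = A(x - 9) + B. At x = 9: B = 6·9 + 12 = 66. Coeff of x: A = 6
Result: 6/(x - 9) + 66/(x - 9)²


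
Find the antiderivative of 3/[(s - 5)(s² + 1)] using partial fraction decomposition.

Cover-up at s=5: P = 3/(5²+1) = 3/26. Coeff matching: Q = -3/26, R = -15/26. Decomposition: (3/26)/(s - 5) - ((3/26)s + 15/26)/(s² + 1). Integrate: linear → ln, quadratic → (1/2)ln + arctan: (3/26) ln|(s - 5)| - (3/52) ln(s² + 1) - (15/26) arctan(s) + C


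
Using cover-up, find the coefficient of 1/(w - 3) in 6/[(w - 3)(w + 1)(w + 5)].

Cover (w - 3), set w=3: 6/[(3 + 1)(3 + 5)] = 3/16


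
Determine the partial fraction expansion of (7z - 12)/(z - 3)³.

(7z - 12) = P(z - 3)² + Q(z - 3) + R. At z = 3: R = 7·3 - 12 = 9. Coefficients: P = 0, Q = 7
Result: 7/(z - 3)² + 9/(z - 3)³


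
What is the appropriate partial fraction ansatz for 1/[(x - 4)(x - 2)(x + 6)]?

Three distinct linear factors: α/(x - 4) + β/(x - 2) + γ/(x + 6)


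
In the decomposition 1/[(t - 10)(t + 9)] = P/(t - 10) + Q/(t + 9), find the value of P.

Cover-up at t = 10: P = 1/(10 + 9) = 1/19


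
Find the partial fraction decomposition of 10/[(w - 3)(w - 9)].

10/(w - 3)(w - 9) = P/(w - 3) + Q/(w - 9). P = 10/(3 - 9) = -5/3, Q = 10/(9 - 3) = 5/3
Result: (-5/3)/(w - 3) + (5/3)/(w - 9)


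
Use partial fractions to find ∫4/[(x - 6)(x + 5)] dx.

Decompose: 4/[(x - 6)(x + 5)] = (4/11)/(x - 6) - (4/11)/(x + 5). Integrate each term: (4/11) ln|(x - 6)| - (4/11) ln|(x + 5)| + C


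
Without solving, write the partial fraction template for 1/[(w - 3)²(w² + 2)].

Repeated linear + quadratic: α/(w - 3) + β/(w - 3)² + (γw + δ)/(w² + 2)


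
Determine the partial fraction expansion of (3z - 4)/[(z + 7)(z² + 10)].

At z=-7: α = (3·(-7) - 4)/((-7)² + 10) = -25/59. β = -α = 25/59, γ = 3 - (-7)·α = 2/59
Result: (-25/59)/(z + 7) + ((25/59)z + 2/59)/(z² + 10)


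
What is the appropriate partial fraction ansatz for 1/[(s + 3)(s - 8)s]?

Three distinct linear factors: A/(s + 3) + B/(s - 8) + C/s


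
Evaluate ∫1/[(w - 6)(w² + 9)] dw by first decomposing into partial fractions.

Cover-up at w=6: P = 1/(6²+9) = 1/45. Coeff matching: Q = -1/45, R = -2/15. Decomposition: (1/45)/(w - 6) - ((1/45)w + 2/15)/(w² + 9). Integrate: linear → ln, quadratic → (1/2)ln + arctan: (1/45) ln|(w - 6)| - (1/90) ln(w² + 9) - (2/45) arctan(w/3) + C


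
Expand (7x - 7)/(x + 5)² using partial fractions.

(7x - 7) = P(x + 5) + Q. At x = -5: Q = 7·(-5) - 7 = -42. Coeff of x: P = 7
Result: 7/(x + 5) - 42/(x + 5)²


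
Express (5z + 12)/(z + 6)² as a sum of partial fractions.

(5z + 12) = P(z + 6) + Q. At z = -6: Q = 5·(-6) + 12 = -18. Coeff of z: P = 5
Result: 5/(z + 6) - 18/(z + 6)²


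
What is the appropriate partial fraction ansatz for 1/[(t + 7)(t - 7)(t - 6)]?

Three distinct linear factors: A/(t + 7) + B/(t - 7) + C/(t - 6)


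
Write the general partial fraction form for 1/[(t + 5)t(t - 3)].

Three distinct linear factors: α/(t + 5) + β/t + γ/(t - 3)


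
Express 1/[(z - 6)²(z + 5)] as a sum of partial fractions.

Cover-up at z=-5: R = 1/(-5 - 6)² = 1/121. Cover-up at z=6: Q = 1/(6 + 5) = 1/11. Comparing z² coeff: P = -R = -1/121
Result: (-1/121)/(z - 6) + (1/11)/(z - 6)² + (1/121)/(z + 5)


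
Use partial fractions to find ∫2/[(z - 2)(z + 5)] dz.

Decompose: 2/[(z - 2)(z + 5)] = (2/7)/(z - 2) - (2/7)/(z + 5). Integrate each term: (2/7) ln|(z - 2)| - (2/7) ln|(z + 5)| + C


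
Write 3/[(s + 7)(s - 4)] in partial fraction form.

3/(s + 7)(s - 4) = A/(s + 7) + B/(s - 4). A = 3/(-7 - 4) = -3/11, B = 3/(4 + 7) = 3/11
Result: (-3/11)/(s + 7) + (3/11)/(s - 4)


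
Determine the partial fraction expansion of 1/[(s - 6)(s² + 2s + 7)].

Cover-up at s = 6: α = 1/(6² + 2·6 + 7) = 1/55. Then β = -α = -1/55, γ = -α·(2 + 6) = -8/55
Result: (1/55)/(s - 6) - ((1/55)s + 8/55)/(s² + 2s + 7)


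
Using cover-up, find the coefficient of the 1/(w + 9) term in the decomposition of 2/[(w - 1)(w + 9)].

Cover (w + 9), set w=-9: 2/((w - 1) at w=-9) = 2/(-10) = -1/5


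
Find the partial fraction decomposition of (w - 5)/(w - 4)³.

(w - 5) = A(w - 4)² + B(w - 4) + C. At w = 4: C = 1·4 - 5 = -1. Coefficients: A = 0, B = 1
Result: 1/(w - 4)² - 1/(w - 4)³


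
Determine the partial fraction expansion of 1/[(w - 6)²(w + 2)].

Cover-up at w=-2: C = 1/(-2 - 6)² = 1/64. Cover-up at w=6: B = 1/(6 + 2) = 1/8. Comparing w² coeff: A = -C = -1/64
Result: (-1/64)/(w - 6) + (1/8)/(w - 6)² + (1/64)/(w + 2)


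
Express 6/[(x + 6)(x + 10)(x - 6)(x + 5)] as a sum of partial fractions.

Using Heaviside cover-up: (1/8)/(x + 6) - (3/160)/(x + 10) + (1/352)/(x - 6) - (6/55)/(x + 5)


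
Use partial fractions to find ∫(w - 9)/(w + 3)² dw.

Decompose: α = 1, β = 1·(-3) - 9 = -12, so (w - 9)/(w + 3)² = 1/(w + 3) - 12/(w + 3)². Integrate: ∫ α/(w + 3) dw = ln|(w + 3)|; ∫ β/(w + 3)² dw = 12/(w + 3). Sum: ln|(w + 3)| + 12/(w + 3) + C


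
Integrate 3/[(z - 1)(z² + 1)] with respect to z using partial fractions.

Cover-up at z=1: α = 3/(1²+1) = 3/2. Coeff matching: β = -3/2, γ = -3/2. Decomposition: (3/2)/(z - 1) - ((3/2)z + 3/2)/(z² + 1). Integrate: linear → ln, quadratic → (1/2)ln + arctan: (3/2) ln|(z - 1)| - (3/4) ln(z² + 1) - (3/2) arctan(z) + C


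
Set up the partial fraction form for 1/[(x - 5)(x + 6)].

Distinct linear factors: P/(x - 5) + Q/(x + 6)


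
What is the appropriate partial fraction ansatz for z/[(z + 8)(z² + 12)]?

Linear + irreducible quadratic: P/(z + 8) + (Qz + R)/(z² + 12)


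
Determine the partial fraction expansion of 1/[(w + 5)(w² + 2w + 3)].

Cover-up at w = -5: P = 1/((-5)² + 2·(-5) + 3) = 1/18. Then Q = -P = -1/18, R = -P·(2 - 5) = 1/6
Result: (1/18)/(w + 5) - ((1/18)w - 1/6)/(w² + 2w + 3)


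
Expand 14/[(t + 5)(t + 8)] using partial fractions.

14/(t + 5)(t + 8) = α/(t + 5) + β/(t + 8). α = 14/(-5 + 8) = 14/3, β = 14/(-8 + 5) = -14/3
Result: (14/3)/(t + 5) - (14/3)/(t + 8)


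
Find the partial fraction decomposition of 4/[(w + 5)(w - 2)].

4/(w + 5)(w - 2) = α/(w + 5) + β/(w - 2). α = 4/(-5 - 2) = -4/7, β = 4/(2 + 5) = 4/7
Result: (-4/7)/(w + 5) + (4/7)/(w - 2)


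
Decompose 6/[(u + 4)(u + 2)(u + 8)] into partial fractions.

Using cover-up method: P = -3/4, Q = 1/2, R = 1/4
Result: (-3/4)/(u + 4) + (1/2)/(u + 2) + (1/4)/(u + 8)


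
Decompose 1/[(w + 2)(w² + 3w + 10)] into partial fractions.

Cover-up at w = -2: α = 1/((-2)² + 3·(-2) + 10) = 1/8. Then β = -α = -1/8, γ = -α·(3 - 2) = -1/8
Result: (1/8)/(w + 2) - ((1/8)w + 1/8)/(w² + 3w + 10)


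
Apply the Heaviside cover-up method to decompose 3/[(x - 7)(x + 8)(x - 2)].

Cover (x - 7), x=7: A = 3/[(7 + 8)(7 - 2)] = 1/25. Cover (x + 8), x=-8: B = 3/[(-8 - 7)(-8 - 2)] = 1/50. Cover (x - 2), x=2: C = 3/[(2 - 7)(2 + 8)] = -3/50.
Result: (1/25)/(x - 7) + (1/50)/(x + 8) - (3/50)/(x - 2)


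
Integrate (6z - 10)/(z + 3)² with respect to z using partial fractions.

Decompose: A = 6, B = 6·(-3) - 10 = -28, so (6z - 10)/(z + 3)² = 6/(z + 3) - 28/(z + 3)². Integrate: ∫ A/(z + 3) dz = 6 ln|(z + 3)|; ∫ B/(z + 3)² dz = 28/(z + 3). Sum: 6 ln|(z + 3)| + 28/(z + 3) + C


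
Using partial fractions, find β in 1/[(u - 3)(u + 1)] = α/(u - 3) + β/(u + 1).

Cover-up at u = -1: β = 1/(-1 - 3) = -1/4


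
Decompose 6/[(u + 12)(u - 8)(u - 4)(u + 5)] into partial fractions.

Using Heaviside cover-up: (-3/1120)/(u + 12) + (3/520)/(u - 8) - (1/96)/(u - 4) + (2/273)/(u + 5)


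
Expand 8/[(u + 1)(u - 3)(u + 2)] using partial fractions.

Using cover-up method: α = -2, β = 2/5, γ = 8/5
Result: -2/(u + 1) + (2/5)/(u - 3) + (8/5)/(u + 2)


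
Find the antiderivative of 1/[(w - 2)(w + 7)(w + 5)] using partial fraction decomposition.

Cover-up: A = 1/63, B = 1/18, C = -1/14. Decomposition: (1/63)/(w - 2) + (1/18)/(w + 7) - (1/14)/(w + 5). Integrate each term: (1/63) ln|(w - 2)| + (1/18) ln|(w + 7)| - (1/14) ln|(w + 5)| + C


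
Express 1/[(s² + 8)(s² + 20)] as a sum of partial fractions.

Coefficient matching gives A = C = 0, B = 1/(20-8) = 1/12, D = -B = -1/12
Result: (1/12)/(s² + 8) - (1/12)/(s² + 20)


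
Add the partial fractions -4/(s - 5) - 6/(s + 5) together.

Common denominator (s - 5)(s + 5). Numerator: -4(s + 5) - 6(s - 5) = (-4s - 20) - (6s - 30) = -10s + 10
Result: (-10s + 10)/[(s - 5)(s + 5)]


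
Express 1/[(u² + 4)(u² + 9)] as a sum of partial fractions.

Coefficient matching gives α = γ = 0, β = 1/(9-4) = 1/5, δ = -β = -1/5
Result: (1/5)/(u² + 4) - (1/5)/(u² + 9)


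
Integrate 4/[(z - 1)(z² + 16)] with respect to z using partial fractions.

Cover-up at z=1: A = 4/(1²+16) = 4/17. Coeff matching: B = -4/17, C = -4/17. Decomposition: (4/17)/(z - 1) - ((4/17)z + 4/17)/(z² + 16). Integrate: linear → ln, quadratic → (1/2)ln + arctan: (4/17) ln|(z - 1)| - (2/17) ln(z² + 16) - (1/17) arctan(z/4) + C


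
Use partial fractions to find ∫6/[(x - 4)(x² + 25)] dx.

Cover-up at x=4: α = 6/(4²+25) = 6/41. Coeff matching: β = -6/41, γ = -24/41. Decomposition: (6/41)/(x - 4) - ((6/41)x + 24/41)/(x² + 25). Integrate: linear → ln, quadratic → (1/2)ln + arctan: (6/41) ln|(x - 4)| - (3/41) ln(x² + 25) - (24/205) arctan(x/5) + C


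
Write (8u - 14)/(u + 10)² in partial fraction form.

(8u - 14) = A(u + 10) + B. At u = -10: B = 8·(-10) - 14 = -94. Coeff of u: A = 8
Result: 8/(u + 10) - 94/(u + 10)²


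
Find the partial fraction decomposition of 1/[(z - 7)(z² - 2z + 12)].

Cover-up at z = 7: A = 1/(7² - 2·7 + 12) = 1/47. Then B = -A = -1/47, C = -A·(-2 + 7) = -5/47
Result: (1/47)/(z - 7) - ((1/47)z + 5/47)/(z² - 2z + 12)


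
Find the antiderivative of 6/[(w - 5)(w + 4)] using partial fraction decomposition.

Decompose: 6/[(w - 5)(w + 4)] = (2/3)/(w - 5) - (2/3)/(w + 4). Integrate each term: (2/3) ln|(w - 5)| - (2/3) ln|(w + 4)| + C


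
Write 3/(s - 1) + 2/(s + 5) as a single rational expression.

Common denominator (s - 1)(s + 5). Numerator: 3(s + 5) + 2(s - 1) = (3s + 15) + (2s - 2) = 5s + 13
Result: (5s + 13)/[(s - 1)(s + 5)]


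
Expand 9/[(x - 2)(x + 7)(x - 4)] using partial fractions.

Using cover-up method: A = -1/2, B = 1/11, C = 9/22
Result: (-1/2)/(x - 2) + (1/11)/(x + 7) + (9/22)/(x - 4)


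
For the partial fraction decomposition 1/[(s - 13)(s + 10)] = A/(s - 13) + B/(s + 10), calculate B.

Cover-up at s = -10: B = 1/(-10 - 13) = -1/23


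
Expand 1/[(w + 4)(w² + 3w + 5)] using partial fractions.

Cover-up at w = -4: A = 1/((-4)² + 3·(-4) + 5) = 1/9. Then B = -A = -1/9, C = -A·(3 - 4) = 1/9
Result: (1/9)/(w + 4) - ((1/9)w - 1/9)/(w² + 3w + 5)


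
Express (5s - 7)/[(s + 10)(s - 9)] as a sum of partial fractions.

At s=-10: P = (5·(-10) - 7)/(-10 - 9) = 3. At s=9: Q = (5·9 - 7)/(9 + 10) = 2
Result: 3/(s + 10) + 2/(s - 9)


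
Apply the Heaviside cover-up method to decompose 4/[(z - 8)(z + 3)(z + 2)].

Cover (z - 8), z=8: P = 4/[(8 + 3)(8 + 2)] = 2/55. Cover (z + 3), z=-3: Q = 4/[(-3 - 8)(-3 + 2)] = 4/11. Cover (z + 2), z=-2: R = 4/[(-2 - 8)(-2 + 3)] = -2/5.
Result: (2/55)/(z - 8) + (4/11)/(z + 3) - (2/5)/(z + 2)


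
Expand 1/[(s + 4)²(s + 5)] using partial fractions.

Cover-up at s=-5: R = 1/(-5 + 4)² = 1. Cover-up at s=-4: Q = 1/(-4 + 5) = 1. Comparing s² coeff: P = -R = -1
Result: -1/(s + 4) + 1/(s + 4)² + 1/(s + 5)


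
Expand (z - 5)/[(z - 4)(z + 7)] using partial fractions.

At z=4: P = (1·4 - 5)/(4 + 7) = -1/11. At z=-7: Q = (1·(-7) - 5)/(-7 - 4) = 12/11
Result: (-1/11)/(z - 4) + (12/11)/(z + 7)


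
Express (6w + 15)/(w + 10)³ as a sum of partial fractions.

(6w + 15) = P(w + 10)² + Q(w + 10) + R. At w = -10: R = 6·(-10) + 15 = -45. Coefficients: P = 0, Q = 6
Result: 6/(w + 10)² - 45/(w + 10)³


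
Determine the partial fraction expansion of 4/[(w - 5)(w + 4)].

4/(w - 5)(w + 4) = α/(w - 5) + β/(w + 4). α = 4/(5 + 4) = 4/9, β = 4/(-4 - 5) = -4/9
Result: (4/9)/(w - 5) - (4/9)/(w + 4)


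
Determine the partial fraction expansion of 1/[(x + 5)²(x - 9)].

Cover-up at x=9: R = 1/(9 + 5)² = 1/196. Cover-up at x=-5: Q = 1/(-5 - 9) = -1/14. Comparing x² coeff: P = -R = -1/196
Result: (-1/196)/(x + 5) - (1/14)/(x + 5)² + (1/196)/(x - 9)


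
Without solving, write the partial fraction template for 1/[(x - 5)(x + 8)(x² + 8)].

Two linear + quadratic: α/(x - 5) + β/(x + 8) + (γx + δ)/(x² + 8)


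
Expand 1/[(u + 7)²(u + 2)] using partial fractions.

Cover-up at u=-2: R = 1/(-2 + 7)² = 1/25. Cover-up at u=-7: Q = 1/(-7 + 2) = -1/5. Comparing u² coeff: P = -R = -1/25
Result: (-1/25)/(u + 7) - (1/5)/(u + 7)² + (1/25)/(u + 2)


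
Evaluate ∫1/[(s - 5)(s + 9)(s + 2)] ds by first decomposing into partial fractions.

Cover-up: A = 1/98, B = 1/98, C = -1/49. Decomposition: (1/98)/(s - 5) + (1/98)/(s + 9) - (1/49)/(s + 2). Integrate each term: (1/98) ln|(s - 5)| + (1/98) ln|(s + 9)| - (1/49) ln|(s + 2)| + C


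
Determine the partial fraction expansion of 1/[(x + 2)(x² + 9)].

Cover-up at x = -2: A = 1/((-2)² + 9) = 1/13. Then B = -A = -1/13, C = -A·(0 - 2) = 2/13
Result: (1/13)/(x + 2) - ((1/13)x - 2/13)/(x² + 9)


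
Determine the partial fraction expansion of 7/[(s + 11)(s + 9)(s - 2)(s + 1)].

Using Heaviside cover-up: (-7/260)/(s + 11) + (7/176)/(s + 9) + (7/429)/(s - 2) - (7/240)/(s + 1)


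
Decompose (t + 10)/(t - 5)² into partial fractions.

(t + 10) = A(t - 5) + B. At t = 5: B = 1·5 + 10 = 15. Coeff of t: A = 1
Result: 1/(t - 5) + 15/(t - 5)²


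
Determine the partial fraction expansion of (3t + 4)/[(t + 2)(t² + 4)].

At t=-2: α = (3·(-2) + 4)/((-2)² + 4) = -1/4. β = -α = 1/4, γ = 3 - (-2)·α = 5/2
Result: (-1/4)/(t + 2) + ((1/4)t + 5/2)/(t² + 4)


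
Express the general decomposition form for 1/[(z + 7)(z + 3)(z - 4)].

Three distinct linear factors: P/(z + 7) + Q/(z + 3) + R/(z - 4)


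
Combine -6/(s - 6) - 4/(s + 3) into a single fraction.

Common denominator (s - 6)(s + 3). Numerator: -6(s + 3) - 4(s - 6) = (-6s - 18) - (4s - 24) = -10s + 6
Result: (-10s + 6)/[(s - 6)(s + 3)]


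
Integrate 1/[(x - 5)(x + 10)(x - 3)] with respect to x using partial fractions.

Cover-up: A = 1/30, B = 1/195, C = -1/26. Decomposition: (1/30)/(x - 5) + (1/195)/(x + 10) - (1/26)/(x - 3). Integrate each term: (1/30) ln|(x - 5)| + (1/195) ln|(x + 10)| - (1/26) ln|(x - 3)| + C


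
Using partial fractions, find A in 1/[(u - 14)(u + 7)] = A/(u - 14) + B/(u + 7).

Cover-up at u = 14: A = 1/(14 + 7) = 1/21


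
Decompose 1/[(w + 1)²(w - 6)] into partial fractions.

Cover-up at w=6: γ = 1/(6 + 1)² = 1/49. Cover-up at w=-1: β = 1/(-1 - 6) = -1/7. Comparing w² coeff: α = -γ = -1/49
Result: (-1/49)/(w + 1) - (1/7)/(w + 1)² + (1/49)/(w - 6)


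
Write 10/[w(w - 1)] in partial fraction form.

10/w(w - 1) = α/w + β/(w - 1). α = 10/(0 - 1) = -10, β = 10/(1 - 0) = 10
Result: -10/w + 10/(w - 1)


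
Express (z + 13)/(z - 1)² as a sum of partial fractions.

(z + 13) = P(z - 1) + Q. At z = 1: Q = 1·1 + 13 = 14. Coeff of z: P = 1
Result: 1/(z - 1) + 14/(z - 1)²


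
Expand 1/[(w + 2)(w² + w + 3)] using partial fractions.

Cover-up at w = -2: P = 1/((-2)² + 1·(-2) + 3) = 1/5. Then Q = -P = -1/5, R = -P·(1 - 2) = 1/5
Result: (1/5)/(w + 2) - ((1/5)w - 1/5)/(w² + w + 3)


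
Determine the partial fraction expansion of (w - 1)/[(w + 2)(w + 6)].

At w=-2: A = (1·(-2) - 1)/(-2 + 6) = -3/4. At w=-6: B = (1·(-6) - 1)/(-6 + 2) = 7/4
Result: (-3/4)/(w + 2) + (7/4)/(w + 6)


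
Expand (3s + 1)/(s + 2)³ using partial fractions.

(3s + 1) = P(s + 2)² + Q(s + 2) + R. At s = -2: R = 3·(-2) + 1 = -5. Coefficients: P = 0, Q = 3
Result: 3/(s + 2)² - 5/(s + 2)³


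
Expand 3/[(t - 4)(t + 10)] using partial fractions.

3/(t - 4)(t + 10) = P/(t - 4) + Q/(t + 10). P = 3/(4 + 10) = 3/14, Q = 3/(-10 - 4) = -3/14
Result: (3/14)/(t - 4) - (3/14)/(t + 10)


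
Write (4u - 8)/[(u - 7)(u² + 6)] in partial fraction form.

At u=7: α = (4·7 - 8)/(7² + 6) = 4/11. β = -α = -4/11, γ = 4 - 7·α = 16/11
Result: (4/11)/(u - 7) - ((4/11)u - 16/11)/(u² + 6)


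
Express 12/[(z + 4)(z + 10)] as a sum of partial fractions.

12/(z + 4)(z + 10) = P/(z + 4) + Q/(z + 10). P = 12/(-4 + 10) = 2, Q = 12/(-10 + 4) = -2
Result: 2/(z + 4) - 2/(z + 10)


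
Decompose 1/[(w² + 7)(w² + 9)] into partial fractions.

Coefficient matching gives α = γ = 0, β = 1/(9-7) = 1/2, δ = -β = -1/2
Result: (1/2)/(w² + 7) - (1/2)/(w² + 9)


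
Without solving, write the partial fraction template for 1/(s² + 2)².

Repeated quadratic factor: (αs + β)/(s² + 2) + (γs + δ)/(s² + 2)²


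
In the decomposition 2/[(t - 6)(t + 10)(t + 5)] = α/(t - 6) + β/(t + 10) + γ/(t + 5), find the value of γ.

Cover-up at t = -5: γ = 2/[(-5 - 6)(-5 + 10)] = 2/[(-11)(5)] = -2/55


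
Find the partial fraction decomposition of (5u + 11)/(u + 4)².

(5u + 11) = α(u + 4) + β. At u = -4: β = 5·(-4) + 11 = -9. Coeff of u: α = 5
Result: 5/(u + 4) - 9/(u + 4)²


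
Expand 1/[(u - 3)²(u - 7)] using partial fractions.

Cover-up at u=7: R = 1/(7 - 3)² = 1/16. Cover-up at u=3: Q = 1/(3 - 7) = -1/4. Comparing u² coeff: P = -R = -1/16
Result: (-1/16)/(u - 3) - (1/4)/(u - 3)² + (1/16)/(u - 7)


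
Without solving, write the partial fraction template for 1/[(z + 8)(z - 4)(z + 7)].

Three distinct linear factors: P/(z + 8) + Q/(z - 4) + R/(z + 7)


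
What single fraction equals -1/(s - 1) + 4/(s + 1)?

Common denominator (s - 1)(s + 1). Numerator: -1(s + 1) + 4(s - 1) = (-s - 1) + (4s - 4) = 3s - 5
Result: (3s - 5)/[(s - 1)(s + 1)]


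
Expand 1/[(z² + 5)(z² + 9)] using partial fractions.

Coefficient matching gives A = C = 0, B = 1/(9-5) = 1/4, D = -B = -1/4
Result: (1/4)/(z² + 5) - (1/4)/(z² + 9)


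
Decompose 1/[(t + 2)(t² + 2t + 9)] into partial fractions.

Cover-up at t = -2: P = 1/((-2)² + 2·(-2) + 9) = 1/9. Then Q = -P = -1/9, R = -P·(2 - 2) = 0
Result: (1/9)/(t + 2) - ((1/9)t)/(t² + 2t + 9)


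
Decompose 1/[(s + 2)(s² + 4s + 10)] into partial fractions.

Cover-up at s = -2: P = 1/((-2)² + 4·(-2) + 10) = 1/6. Then Q = -P = -1/6, R = -P·(4 - 2) = -1/3
Result: (1/6)/(s + 2) - ((1/6)s + 1/3)/(s² + 4s + 10)


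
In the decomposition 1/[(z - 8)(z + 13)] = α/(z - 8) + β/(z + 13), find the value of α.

Cover-up at z = 8: α = 1/(8 + 13) = 1/21


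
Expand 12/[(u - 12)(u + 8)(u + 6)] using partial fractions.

Using cover-up method: α = 1/30, β = 3/10, γ = -1/3
Result: (1/30)/(u - 12) + (3/10)/(u + 8) - (1/3)/(u + 6)


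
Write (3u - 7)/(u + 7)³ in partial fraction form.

(3u - 7) = A(u + 7)² + B(u + 7) + C. At u = -7: C = 3·(-7) - 7 = -28. Coefficients: A = 0, B = 3
Result: 3/(u + 7)² - 28/(u + 7)³


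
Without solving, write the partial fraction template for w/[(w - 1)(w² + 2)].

Linear + irreducible quadratic: P/(w - 1) + (Qw + R)/(w² + 2)


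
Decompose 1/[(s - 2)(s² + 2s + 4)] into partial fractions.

Cover-up at s = 2: α = 1/(2² + 2·2 + 4) = 1/12. Then β = -α = -1/12, γ = -α·(2 + 2) = -1/3
Result: (1/12)/(s - 2) - ((1/12)s + 1/3)/(s² + 2s + 4)


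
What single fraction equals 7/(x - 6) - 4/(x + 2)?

Common denominator (x - 6)(x + 2). Numerator: 7(x + 2) - 4(x - 6) = (7x + 14) - (4x - 24) = 3x + 38
Result: (3x + 38)/[(x - 6)(x + 2)]


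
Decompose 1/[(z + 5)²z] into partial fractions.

Cover-up at z=0: γ = 1/(0 + 5)² = 1/25. Cover-up at z=-5: β = 1/(-5 - 0) = -1/5. Comparing z² coeff: α = -γ = -1/25
Result: (-1/25)/(z + 5) - (1/5)/(z + 5)² + (1/25)/z


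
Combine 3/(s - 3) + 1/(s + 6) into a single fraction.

Common denominator (s - 3)(s + 6). Numerator: 3(s + 6) + 1(s - 3) = (3s + 18) + (s - 3) = 4s + 15
Result: (4s + 15)/[(s - 3)(s + 6)]


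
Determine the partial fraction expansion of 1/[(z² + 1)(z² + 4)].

Coefficient matching gives P = R = 0, Q = 1/(4-1) = 1/3, S = -Q = -1/3
Result: (1/3)/(z² + 1) - (1/3)/(z² + 4)


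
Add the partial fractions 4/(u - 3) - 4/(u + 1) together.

Common denominator (u - 3)(u + 1). Numerator: 4(u + 1) - 4(u - 3) = (4u + 4) - (4u - 12) = 16
Result: (16)/[(u - 3)(u + 1)]


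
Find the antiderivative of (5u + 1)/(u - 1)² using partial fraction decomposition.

Decompose: α = 5, β = 5·1 + 1 = 6, so (5u + 1)/(u - 1)² = 5/(u - 1) + 6/(u - 1)². Integrate: ∫ α/(u - 1) du = 5 ln|(u - 1)|; ∫ β/(u - 1)² du = -6/(u - 1). Sum: 5 ln|(u - 1)| - 6/(u - 1) + C


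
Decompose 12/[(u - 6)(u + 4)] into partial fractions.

12/(u - 6)(u + 4) = A/(u - 6) + B/(u + 4). A = 12/(6 + 4) = 6/5, B = 12/(-4 - 6) = -6/5
Result: (6/5)/(u - 6) - (6/5)/(u + 4)


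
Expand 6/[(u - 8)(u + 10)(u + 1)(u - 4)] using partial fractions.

Using Heaviside cover-up: (1/108)/(u - 8) - (1/378)/(u + 10) + (2/135)/(u + 1) - (3/140)/(u - 4)


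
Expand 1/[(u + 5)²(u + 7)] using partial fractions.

Cover-up at u=-7: C = 1/(-7 + 5)² = 1/4. Cover-up at u=-5: B = 1/(-5 + 7) = 1/2. Comparing u² coeff: A = -C = -1/4
Result: (-1/4)/(u + 5) + (1/2)/(u + 5)² + (1/4)/(u + 7)


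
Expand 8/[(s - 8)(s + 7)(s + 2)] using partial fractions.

Using cover-up method: α = 4/75, β = 8/75, γ = -4/25
Result: (4/75)/(s - 8) + (8/75)/(s + 7) - (4/25)/(s + 2)


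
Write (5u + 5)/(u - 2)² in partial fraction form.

(5u + 5) = P(u - 2) + Q. At u = 2: Q = 5·2 + 5 = 15. Coeff of u: P = 5
Result: 5/(u - 2) + 15/(u - 2)²


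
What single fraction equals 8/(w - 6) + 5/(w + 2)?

Common denominator (w - 6)(w + 2). Numerator: 8(w + 2) + 5(w - 6) = (8w + 16) + (5w - 30) = 13w - 14
Result: (13w - 14)/[(w - 6)(w + 2)]


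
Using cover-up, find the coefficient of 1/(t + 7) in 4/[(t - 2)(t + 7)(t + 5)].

Cover (t + 7), set t=-7: 4/[(-7 - 2)(-7 + 5)] = 2/9


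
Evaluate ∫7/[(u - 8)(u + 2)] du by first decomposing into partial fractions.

Decompose: 7/[(u - 8)(u + 2)] = (7/10)/(u - 8) - (7/10)/(u + 2). Integrate each term: (7/10) ln|(u - 8)| - (7/10) ln|(u + 2)| + C


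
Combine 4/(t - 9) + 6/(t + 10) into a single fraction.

Common denominator (t - 9)(t + 10). Numerator: 4(t + 10) + 6(t - 9) = (4t + 40) + (6t - 54) = 10t - 14
Result: (10t - 14)/[(t - 9)(t + 10)]


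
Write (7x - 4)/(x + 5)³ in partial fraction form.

(7x - 4) = A(x + 5)² + B(x + 5) + C. At x = -5: C = 7·(-5) - 4 = -39. Coefficients: A = 0, B = 7
Result: 7/(x + 5)² - 39/(x + 5)³


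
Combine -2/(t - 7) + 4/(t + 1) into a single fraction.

Common denominator (t - 7)(t + 1). Numerator: -2(t + 1) + 4(t - 7) = (-2t - 2) + (4t - 28) = 2t - 30
Result: (2t - 30)/[(t - 7)(t + 1)]


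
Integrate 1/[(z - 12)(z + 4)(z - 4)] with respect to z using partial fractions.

Cover-up: α = 1/128, β = 1/128, γ = -1/64. Decomposition: (1/128)/(z - 12) + (1/128)/(z + 4) - (1/64)/(z - 4). Integrate each term: (1/128) ln|(z - 12)| + (1/128) ln|(z + 4)| - (1/64) ln|(z - 4)| + C


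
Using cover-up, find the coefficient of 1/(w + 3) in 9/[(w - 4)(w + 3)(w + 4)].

Cover (w + 3), set w=-3: 9/[(-3 - 4)(-3 + 4)] = -9/7


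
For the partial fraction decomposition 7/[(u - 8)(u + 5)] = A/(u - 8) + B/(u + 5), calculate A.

Cover-up at u = 8: A = 7/(8 + 5) = 7/13


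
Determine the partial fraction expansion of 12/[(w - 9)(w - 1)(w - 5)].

Using cover-up method: α = 3/8, β = 3/8, γ = -3/4
Result: (3/8)/(w - 9) + (3/8)/(w - 1) - (3/4)/(w - 5)


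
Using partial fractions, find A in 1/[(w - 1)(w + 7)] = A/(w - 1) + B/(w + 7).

Cover-up at w = 1: A = 1/(1 + 7) = 1/8


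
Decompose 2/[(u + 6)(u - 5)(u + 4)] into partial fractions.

Using cover-up method: α = 1/11, β = 2/99, γ = -1/9
Result: (1/11)/(u + 6) + (2/99)/(u - 5) - (1/9)/(u + 4)


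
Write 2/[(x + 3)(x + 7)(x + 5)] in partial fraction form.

Using cover-up method: α = 1/4, β = 1/4, γ = -1/2
Result: (1/4)/(x + 3) + (1/4)/(x + 7) - (1/2)/(x + 5)


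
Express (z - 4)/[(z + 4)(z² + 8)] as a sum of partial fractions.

At z=-4: α = (1·(-4) - 4)/((-4)² + 8) = -1/3. β = -α = 1/3, γ = 1 - (-4)·α = -1/3
Result: (-1/3)/(z + 4) + ((1/3)z - 1/3)/(z² + 8)


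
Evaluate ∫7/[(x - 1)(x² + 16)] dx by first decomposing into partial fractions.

Cover-up at x=1: A = 7/(1²+16) = 7/17. Coeff matching: B = -7/17, C = -7/17. Decomposition: (7/17)/(x - 1) - ((7/17)x + 7/17)/(x² + 16). Integrate: linear → ln, quadratic → (1/2)ln + arctan: (7/17) ln|(x - 1)| - (7/34) ln(x² + 16) - (7/68) arctan(x/4) + C


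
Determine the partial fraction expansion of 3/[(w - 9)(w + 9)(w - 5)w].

Using Heaviside cover-up: (1/216)/(w - 9) - (1/756)/(w + 9) - (3/280)/(w - 5) + (1/135)/w


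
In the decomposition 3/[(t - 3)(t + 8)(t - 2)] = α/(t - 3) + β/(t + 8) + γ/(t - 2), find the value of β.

Cover-up at t = -8: β = 3/[(-8 - 3)(-8 - 2)] = 3/[(-11)(-10)] = 3/110


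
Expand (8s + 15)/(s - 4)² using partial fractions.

(8s + 15) = α(s - 4) + β. At s = 4: β = 8·4 + 15 = 47. Coeff of s: α = 8
Result: 8/(s - 4) + 47/(s - 4)²


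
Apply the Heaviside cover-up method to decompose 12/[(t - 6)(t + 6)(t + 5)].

Cover (t - 6), t=6: P = 12/[(6 + 6)(6 + 5)] = 1/11. Cover (t + 6), t=-6: Q = 12/[(-6 - 6)(-6 + 5)] = 1. Cover (t + 5), t=-5: R = 12/[(-5 - 6)(-5 + 6)] = -12/11.
Result: (1/11)/(t - 6) + 1/(t + 6) - (12/11)/(t + 5)


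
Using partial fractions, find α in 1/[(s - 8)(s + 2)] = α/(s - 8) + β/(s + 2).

Cover-up at s = 8: α = 1/(8 + 2) = 1/10


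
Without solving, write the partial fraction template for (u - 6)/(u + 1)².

Repeated linear factor: A/(u + 1) + B/(u + 1)²


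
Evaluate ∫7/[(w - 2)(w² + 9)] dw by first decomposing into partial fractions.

Cover-up at w=2: P = 7/(2²+9) = 7/13. Coeff matching: Q = -7/13, R = -14/13. Decomposition: (7/13)/(w - 2) - ((7/13)w + 14/13)/(w² + 9). Integrate: linear → ln, quadratic → (1/2)ln + arctan: (7/13) ln|(w - 2)| - (7/26) ln(w² + 9) - (14/39) arctan(w/3) + C


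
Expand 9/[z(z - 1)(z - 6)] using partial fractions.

Using cover-up method: α = 3/2, β = -9/5, γ = 3/10
Result: (3/2)/z - (9/5)/(z - 1) + (3/10)/(z - 6)


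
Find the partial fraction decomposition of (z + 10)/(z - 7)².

(z + 10) = P(z - 7) + Q. At z = 7: Q = 1·7 + 10 = 17. Coeff of z: P = 1
Result: 1/(z - 7) + 17/(z - 7)²


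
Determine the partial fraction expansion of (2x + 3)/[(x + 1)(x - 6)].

At x=-1: P = (2·(-1) + 3)/(-1 - 6) = -1/7. At x=6: Q = (2·6 + 3)/(6 + 1) = 15/7
Result: (-1/7)/(x + 1) + (15/7)/(x - 6)


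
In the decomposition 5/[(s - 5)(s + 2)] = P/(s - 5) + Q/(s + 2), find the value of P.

Cover-up at s = 5: P = 5/(5 + 2) = 5/7


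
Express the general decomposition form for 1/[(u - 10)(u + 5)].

Distinct linear factors: P/(u - 10) + Q/(u + 5)


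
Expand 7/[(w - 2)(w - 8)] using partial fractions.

7/(w - 2)(w - 8) = A/(w - 2) + B/(w - 8). A = 7/(2 - 8) = -7/6, B = 7/(8 - 2) = 7/6
Result: (-7/6)/(w - 2) + (7/6)/(w - 8)


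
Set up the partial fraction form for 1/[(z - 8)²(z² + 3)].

Repeated linear + quadratic: A/(z - 8) + B/(z - 8)² + (Cz + D)/(z² + 3)


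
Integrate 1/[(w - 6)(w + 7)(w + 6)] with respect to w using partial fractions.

Cover-up: A = 1/156, B = 1/13, C = -1/12. Decomposition: (1/156)/(w - 6) + (1/13)/(w + 7) - (1/12)/(w + 6). Integrate each term: (1/156) ln|(w - 6)| + (1/13) ln|(w + 7)| - (1/12) ln|(w + 6)| + C


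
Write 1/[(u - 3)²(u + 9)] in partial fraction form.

Cover-up at u=-9: C = 1/(-9 - 3)² = 1/144. Cover-up at u=3: B = 1/(3 + 9) = 1/12. Comparing u² coeff: A = -C = -1/144
Result: (-1/144)/(u - 3) + (1/12)/(u - 3)² + (1/144)/(u + 9)


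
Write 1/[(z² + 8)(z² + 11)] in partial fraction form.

Coefficient matching gives A = C = 0, B = 1/(11-8) = 1/3, D = -B = -1/3
Result: (1/3)/(z² + 8) - (1/3)/(z² + 11)


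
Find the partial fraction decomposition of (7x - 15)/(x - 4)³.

(7x - 15) = P(x - 4)² + Q(x - 4) + R. At x = 4: R = 7·4 - 15 = 13. Coefficients: P = 0, Q = 7
Result: 7/(x - 4)² + 13/(x - 4)³


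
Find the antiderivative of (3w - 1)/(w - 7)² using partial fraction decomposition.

Decompose: P = 3, Q = 3·7 - 1 = 20, so (3w - 1)/(w - 7)² = 3/(w - 7) + 20/(w - 7)². Integrate: ∫ P/(w - 7) dw = 3 ln|(w - 7)|; ∫ Q/(w - 7)² dw = -20/(w - 7). Sum: 3 ln|(w - 7)| - 20/(w - 7) + C


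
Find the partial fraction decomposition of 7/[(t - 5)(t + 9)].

7/(t - 5)(t + 9) = P/(t - 5) + Q/(t + 9). P = 7/(5 + 9) = 1/2, Q = 7/(-9 - 5) = -1/2
Result: (1/2)/(t - 5) - (1/2)/(t + 9)


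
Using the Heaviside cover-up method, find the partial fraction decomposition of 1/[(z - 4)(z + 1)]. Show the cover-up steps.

Cover (z - 4): set z=4, get A = 1/(4 + 1) = 1/5. Cover (z + 1): set z=-1, get B = 1/(-1 - 4) = -1/5.
Result: (1/5)/(z - 4) - (1/5)/(z + 1)


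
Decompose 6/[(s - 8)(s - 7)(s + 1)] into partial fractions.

Using cover-up method: α = 2/3, β = -3/4, γ = 1/12
Result: (2/3)/(s - 8) - (3/4)/(s - 7) + (1/12)/(s + 1)


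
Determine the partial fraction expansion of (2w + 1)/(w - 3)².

(2w + 1) = P(w - 3) + Q. At w = 3: Q = 2·3 + 1 = 7. Coeff of w: P = 2
Result: 2/(w - 3) + 7/(w - 3)²


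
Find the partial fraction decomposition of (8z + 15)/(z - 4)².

(8z + 15) = P(z - 4) + Q. At z = 4: Q = 8·4 + 15 = 47. Coeff of z: P = 8
Result: 8/(z - 4) + 47/(z - 4)²


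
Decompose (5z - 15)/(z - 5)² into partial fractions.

(5z - 15) = A(z - 5) + B. At z = 5: B = 5·5 - 15 = 10. Coeff of z: A = 5
Result: 5/(z - 5) + 10/(z - 5)²


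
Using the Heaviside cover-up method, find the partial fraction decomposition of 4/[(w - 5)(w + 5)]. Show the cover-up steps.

Cover (w - 5): set w=5, get P = 4/(5 + 5) = 2/5. Cover (w + 5): set w=-5, get Q = 4/(-5 - 5) = -2/5.
Result: (2/5)/(w - 5) - (2/5)/(w + 5)


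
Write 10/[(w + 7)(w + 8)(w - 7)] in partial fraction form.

Using cover-up method: P = -5/7, Q = 2/3, R = 1/21
Result: (-5/7)/(w + 7) + (2/3)/(w + 8) + (1/21)/(w - 7)


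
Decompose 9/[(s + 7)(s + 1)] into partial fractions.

9/(s + 7)(s + 1) = A/(s + 7) + B/(s + 1). A = 9/(-7 + 1) = -3/2, B = 9/(-1 + 7) = 3/2
Result: (-3/2)/(s + 7) + (3/2)/(s + 1)


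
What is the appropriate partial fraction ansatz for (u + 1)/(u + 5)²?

Repeated linear factor: A/(u + 5) + B/(u + 5)²


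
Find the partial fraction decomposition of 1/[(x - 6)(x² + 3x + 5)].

Cover-up at x = 6: A = 1/(6² + 3·6 + 5) = 1/59. Then B = -A = -1/59, C = -A·(3 + 6) = -9/59
Result: (1/59)/(x - 6) - ((1/59)x + 9/59)/(x² + 3x + 5)


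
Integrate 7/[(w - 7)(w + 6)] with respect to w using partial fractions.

Decompose: 7/[(w - 7)(w + 6)] = (7/13)/(w - 7) - (7/13)/(w + 6). Integrate each term: (7/13) ln|(w - 7)| - (7/13) ln|(w + 6)| + C


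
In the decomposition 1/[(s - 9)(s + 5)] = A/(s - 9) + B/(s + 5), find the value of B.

Cover-up at s = -5: B = 1/(-5 - 9) = -1/14


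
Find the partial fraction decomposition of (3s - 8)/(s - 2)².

(3s - 8) = α(s - 2) + β. At s = 2: β = 3·2 - 8 = -2. Coeff of s: α = 3
Result: 3/(s - 2) - 2/(s - 2)²


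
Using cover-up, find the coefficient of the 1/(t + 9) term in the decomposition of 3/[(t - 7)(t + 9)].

Cover (t + 9), set t=-9: 3/((t - 7) at t=-9) = 3/(-16) = -3/16


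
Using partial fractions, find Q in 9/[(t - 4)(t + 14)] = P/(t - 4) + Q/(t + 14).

Cover-up at t = -14: Q = 9/(-14 - 4) = -9/18 = -1/2


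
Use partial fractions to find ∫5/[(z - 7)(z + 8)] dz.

Decompose: 5/[(z - 7)(z + 8)] = (1/3)/(z - 7) - (1/3)/(z + 8). Integrate each term: (1/3) ln|(z - 7)| - (1/3) ln|(z + 8)| + C


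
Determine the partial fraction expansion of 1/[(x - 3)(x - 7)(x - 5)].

Using cover-up method: P = 1/8, Q = 1/8, R = -1/4
Result: (1/8)/(x - 3) + (1/8)/(x - 7) - (1/4)/(x - 5)


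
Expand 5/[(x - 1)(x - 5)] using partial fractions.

5/(x - 1)(x - 5) = P/(x - 1) + Q/(x - 5). P = 5/(1 - 5) = -5/4, Q = 5/(5 - 1) = 5/4
Result: (-5/4)/(x - 1) + (5/4)/(x - 5)


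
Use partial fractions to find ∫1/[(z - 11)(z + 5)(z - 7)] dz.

Cover-up: A = 1/64, B = 1/192, C = -1/48. Decomposition: (1/64)/(z - 11) + (1/192)/(z + 5) - (1/48)/(z - 7). Integrate each term: (1/64) ln|(z - 11)| + (1/192) ln|(z + 5)| - (1/48) ln|(z - 7)| + C


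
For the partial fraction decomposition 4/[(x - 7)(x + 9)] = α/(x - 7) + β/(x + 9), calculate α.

Cover-up at x = 7: α = 4/(7 + 9) = 4/16 = 1/4


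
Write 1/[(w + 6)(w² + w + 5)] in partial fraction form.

Cover-up at w = -6: α = 1/((-6)² + 1·(-6) + 5) = 1/35. Then β = -α = -1/35, γ = -α·(1 - 6) = 1/7
Result: (1/35)/(w + 6) - ((1/35)w - 1/7)/(w² + w + 5)


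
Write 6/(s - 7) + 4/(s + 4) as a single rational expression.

Common denominator (s - 7)(s + 4). Numerator: 6(s + 4) + 4(s - 7) = (6s + 24) + (4s - 28) = 10s - 4
Result: (10s - 4)/[(s - 7)(s + 4)]


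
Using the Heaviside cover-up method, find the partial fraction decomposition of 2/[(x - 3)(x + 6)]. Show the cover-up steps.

Cover (x - 3): set x=3, get α = 2/(3 + 6) = 2/9. Cover (x + 6): set x=-6, get β = 2/(-6 - 3) = -2/9.
Result: (2/9)/(x - 3) - (2/9)/(x + 6)


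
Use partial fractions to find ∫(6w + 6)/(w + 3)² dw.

Decompose: P = 6, Q = 6·(-3) + 6 = -12, so (6w + 6)/(w + 3)² = 6/(w + 3) - 12/(w + 3)². Integrate: ∫ P/(w + 3) dw = 6 ln|(w + 3)|; ∫ Q/(w + 3)² dw = 12/(w + 3). Sum: 6 ln|(w + 3)| + 12/(w + 3) + C


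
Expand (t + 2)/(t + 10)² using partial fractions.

(t + 2) = α(t + 10) + β. At t = -10: β = 1·(-10) + 2 = -8. Coeff of t: α = 1
Result: 1/(t + 10) - 8/(t + 10)²


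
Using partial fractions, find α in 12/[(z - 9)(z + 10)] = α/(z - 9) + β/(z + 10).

Cover-up at z = 9: α = 12/(9 + 10) = 12/19


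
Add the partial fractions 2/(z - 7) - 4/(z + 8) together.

Common denominator (z - 7)(z + 8). Numerator: 2(z + 8) - 4(z - 7) = (2z + 16) - (4z - 28) = -2z + 44
Result: (-2z + 44)/[(z - 7)(z + 8)]


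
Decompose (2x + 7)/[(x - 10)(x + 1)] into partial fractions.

At x=10: A = (2·10 + 7)/(10 + 1) = 27/11. At x=-1: B = (2·(-1) + 7)/(-1 - 10) = -5/11
Result: (27/11)/(x - 10) - (5/11)/(x + 1)


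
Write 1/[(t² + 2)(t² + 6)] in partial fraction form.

Coefficient matching gives A = C = 0, B = 1/(6-2) = 1/4, D = -B = -1/4
Result: (1/4)/(t² + 2) - (1/4)/(t² + 6)


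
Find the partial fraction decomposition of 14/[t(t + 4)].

14/t(t + 4) = A/t + B/(t + 4). A = 14/(0 + 4) = 7/2, B = 14/(-4 - 0) = -7/2
Result: (7/2)/t - (7/2)/(t + 4)


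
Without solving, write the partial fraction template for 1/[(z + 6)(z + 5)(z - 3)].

Three distinct linear factors: α/(z + 6) + β/(z + 5) + γ/(z - 3)


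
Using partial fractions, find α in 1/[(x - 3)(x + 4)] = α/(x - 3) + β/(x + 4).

Cover-up at x = 3: α = 1/(3 + 4) = 1/7


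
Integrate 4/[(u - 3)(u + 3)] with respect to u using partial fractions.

Decompose: 4/[(u - 3)(u + 3)] = (2/3)/(u - 3) - (2/3)/(u + 3). Integrate each term: (2/3) ln|(u - 3)| - (2/3) ln|(u + 3)| + C
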